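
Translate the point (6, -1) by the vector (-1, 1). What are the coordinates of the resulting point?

Translation by (-1, 1) (homogeneous matrix [[1, 0, -1], [0, 1, 1], [0, 0, 1]]):
x' = 6 + -1 = 5
y' = -1 + 1 = 0
Result: (5, 0)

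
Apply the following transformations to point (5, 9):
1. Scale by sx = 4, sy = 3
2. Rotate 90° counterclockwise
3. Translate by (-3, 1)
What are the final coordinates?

Step 1: Scale → (20, 27)
Step 2: Rotate 90° → (-27, 20)
Step 3: Translate → (-30, 21)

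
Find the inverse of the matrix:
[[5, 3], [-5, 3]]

For [[a,b],[c,d]], inverse = (1/det)·[[d,-b],[-c,a]]
det = (5)(3) - (3)(-5) = 15 - -15 = 30
Inverse = (1/30)·[[3, -3], [5, 5]]
= [[1/10, -1/10], [1/6, 1/6]]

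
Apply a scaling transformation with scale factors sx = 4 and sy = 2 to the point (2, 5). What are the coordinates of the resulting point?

Scaling matrix:
[[4, 0], [0, 2]]
Result: (2 × 4, 5 × 2) = (8, 10)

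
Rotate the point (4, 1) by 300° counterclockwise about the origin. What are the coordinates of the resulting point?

Rotation matrix for 300°: [[cos 300°, -sin 300°], [sin 300°, cos 300°]] ≈ [[0.500000, 0.866025], [-0.866025, 0.500000]]
[[0.500000, 0.866025], [-0.866025, 0.500000]] × [4, 1]ᵀ ≈ [2.8660, -2.9641]ᵀ
Result: (2.8660, -2.9641)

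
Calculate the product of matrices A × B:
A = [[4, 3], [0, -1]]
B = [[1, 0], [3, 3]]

Matrix multiplication:
C[0][0] = 4×1 + 3×3 = 13
C[0][1] = 4×0 + 3×3 = 9
C[1][0] = 0×1 + -1×3 = -3
C[1][1] = 0×0 + -1×3 = -3
Result: [[13, 9], [-3, -3]]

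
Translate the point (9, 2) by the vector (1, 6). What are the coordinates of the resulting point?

Translation by (1, 6) (homogeneous matrix [[1, 0, 1], [0, 1, 6], [0, 0, 1]]):
x' = 9 + 1 = 10
y' = 2 + 6 = 8
Result: (10, 8)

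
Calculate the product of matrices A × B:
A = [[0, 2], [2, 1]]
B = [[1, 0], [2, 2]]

Matrix multiplication:
C[0][0] = 0×1 + 2×2 = 4
C[0][1] = 0×0 + 2×2 = 4
C[1][0] = 2×1 + 1×2 = 4
C[1][1] = 2×0 + 1×2 = 2
Result: [[4, 4], [4, 2]]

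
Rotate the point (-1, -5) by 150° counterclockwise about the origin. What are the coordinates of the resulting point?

Rotation matrix for 150°: [[cos 150°, -sin 150°], [sin 150°, cos 150°]] ≈ [[-0.866025, -0.500000], [0.500000, -0.866025]]
[[-0.866025, -0.500000], [0.500000, -0.866025]] × [-1, -5]ᵀ ≈ [3.3660, 3.8301]ᵀ
Result: (3.3660, 3.8301)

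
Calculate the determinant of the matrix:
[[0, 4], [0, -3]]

For a 2×2 matrix [[a, b], [c, d]], det = ad - bc
det = (0)(-3) - (4)(0) = 0 - 0 = 0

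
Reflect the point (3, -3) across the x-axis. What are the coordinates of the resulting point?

Reflection across x-axis: (3, -3) → (3, 3)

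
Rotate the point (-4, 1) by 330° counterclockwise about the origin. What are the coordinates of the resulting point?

Rotation matrix for 330°: [[cos 330°, -sin 330°], [sin 330°, cos 330°]] ≈ [[0.866025, 0.500000], [-0.500000, 0.866025]]
[[0.866025, 0.500000], [-0.500000, 0.866025]] × [-4, 1]ᵀ ≈ [-2.9641, 2.8660]ᵀ
Result: (-2.9641, 2.8660)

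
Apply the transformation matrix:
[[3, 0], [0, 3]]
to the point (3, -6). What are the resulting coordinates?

Matrix multiplication:
[[3, 0], [0, 3]] × [3, -6]ᵀ
= [(3)(3) + (0)(-6), (0)(3) + (3)(-6)]ᵀ
= [9, -18]ᵀ
Result: (9, -18)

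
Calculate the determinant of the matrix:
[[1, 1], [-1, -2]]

For a 2×2 matrix [[a, b], [c, d]], det = ad - bc
det = (1)(-2) - (1)(-1) = -2 - -1 = -1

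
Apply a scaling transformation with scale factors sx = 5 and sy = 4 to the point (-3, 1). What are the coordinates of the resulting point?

Scaling matrix:
[[5, 0], [0, 4]]
Result: (-3 × 5, 1 × 4) = (-15, 4)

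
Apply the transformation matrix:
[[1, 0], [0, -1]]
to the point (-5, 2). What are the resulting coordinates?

Matrix multiplication:
[[1, 0], [0, -1]] × [-5, 2]ᵀ
= [(1)(-5) + (0)(2), (0)(-5) + (-1)(2)]ᵀ
= [-5, -2]ᵀ
Result: (-5, -2)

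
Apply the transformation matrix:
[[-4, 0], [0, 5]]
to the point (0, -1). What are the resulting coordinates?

Matrix multiplication:
[[-4, 0], [0, 5]] × [0, -1]ᵀ
= [(-4)(0) + (0)(-1), (0)(0) + (5)(-1)]ᵀ
= [0, -5]ᵀ
Result: (0, -5)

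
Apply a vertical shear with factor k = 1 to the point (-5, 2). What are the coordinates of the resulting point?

Shear matrix for vertical shear with factor k = 1:
[[1, 0], [1, 1]]
Result: (-5, 2) → (-5, -3)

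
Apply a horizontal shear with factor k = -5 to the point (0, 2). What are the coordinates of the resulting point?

Shear matrix for horizontal shear with factor k = -5:
[[1, -5], [0, 1]]
Result: (0, 2) → (-10, 2)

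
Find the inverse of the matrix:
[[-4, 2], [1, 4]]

For [[a,b],[c,d]], inverse = (1/det)·[[d,-b],[-c,a]]
det = (-4)(4) - (2)(1) = -16 - 2 = -18
Inverse = (1/-18)·[[4, -2], [-1, -4]]
= [[-2/9, 1/9], [1/18, 2/9]]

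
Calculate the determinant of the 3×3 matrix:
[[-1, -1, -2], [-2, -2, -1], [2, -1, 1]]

Expansion along first row:
det = -1·det([[-2,-1],[-1,1]]) - -1·det([[-2,-1],[2,1]]) + -2·det([[-2,-2],[2,-1]])
    = -1·(-2·1 - -1·-1) - -1·(-2·1 - -1·2) + -2·(-2·-1 - -2·2)
    = -1·-3 - -1·0 + -2·6
    = 3 + 0 + -12 = -9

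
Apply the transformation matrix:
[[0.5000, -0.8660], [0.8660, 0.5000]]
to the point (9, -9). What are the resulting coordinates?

Matrix multiplication:
[[0.5000, -0.8660], [0.8660, 0.5000]] × [9, -9]ᵀ
= [(0.5000)(9) + (-0.8660)(-9), (0.8660)(9) + (0.5000)(-9)]ᵀ
= [12.2940, 3.2940]ᵀ
Result: (12.2940, 3.2940)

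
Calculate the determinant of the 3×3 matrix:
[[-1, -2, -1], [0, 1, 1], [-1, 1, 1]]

Expansion along first row:
det = -1·det([[1,1],[1,1]]) - -2·det([[0,1],[-1,1]]) + -1·det([[0,1],[-1,1]])
    = -1·(1·1 - 1·1) - -2·(0·1 - 1·-1) + -1·(0·1 - 1·-1)
    = -1·0 - -2·1 + -1·1
    = 0 + 2 + -1 = 1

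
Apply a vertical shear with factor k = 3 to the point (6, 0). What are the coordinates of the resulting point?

Shear matrix for vertical shear with factor k = 3:
[[1, 0], [3, 1]]
Result: (6, 0) → (6, 18)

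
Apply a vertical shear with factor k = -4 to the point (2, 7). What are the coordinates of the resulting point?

Shear matrix for vertical shear with factor k = -4:
[[1, 0], [-4, 1]]
Result: (2, 7) → (2, -1)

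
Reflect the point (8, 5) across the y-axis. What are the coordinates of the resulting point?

Reflection across y-axis: (8, 5) → (-8, 5)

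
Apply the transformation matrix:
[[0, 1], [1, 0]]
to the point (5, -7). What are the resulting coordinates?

Matrix multiplication:
[[0, 1], [1, 0]] × [5, -7]ᵀ
= [(0)(5) + (1)(-7), (1)(5) + (0)(-7)]ᵀ
= [-7, 5]ᵀ
Result: (-7, 5)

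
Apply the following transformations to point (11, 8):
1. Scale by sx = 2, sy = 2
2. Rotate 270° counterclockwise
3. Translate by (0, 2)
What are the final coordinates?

Step 1: Scale → (22, 16)
Step 2: Rotate 270° → (16, -22)
Step 3: Translate → (16, -20)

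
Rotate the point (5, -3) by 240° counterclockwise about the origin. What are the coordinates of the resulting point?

Rotation matrix for 240°: [[cos 240°, -sin 240°], [sin 240°, cos 240°]] ≈ [[-0.500000, 0.866025], [-0.866025, -0.500000]]
[[-0.500000, 0.866025], [-0.866025, -0.500000]] × [5, -3]ᵀ ≈ [-5.0981, -2.8301]ᵀ
Result: (-5.0981, -2.8301)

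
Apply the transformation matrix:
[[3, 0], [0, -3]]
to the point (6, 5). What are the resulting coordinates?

Matrix multiplication:
[[3, 0], [0, -3]] × [6, 5]ᵀ
= [(3)(6) + (0)(5), (0)(6) + (-3)(5)]ᵀ
= [18, -15]ᵀ
Result: (18, -15)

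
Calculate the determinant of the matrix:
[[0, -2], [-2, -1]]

For a 2×2 matrix [[a, b], [c, d]], det = ad - bc
det = (0)(-1) - (-2)(-2) = 0 - 4 = -4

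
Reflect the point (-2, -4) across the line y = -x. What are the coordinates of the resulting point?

Reflection across line y = -x: (-2, -4) → (4, 2)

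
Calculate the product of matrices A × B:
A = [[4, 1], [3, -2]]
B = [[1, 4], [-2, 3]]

Matrix multiplication:
C[0][0] = 4×1 + 1×-2 = 2
C[0][1] = 4×4 + 1×3 = 19
C[1][0] = 3×1 + -2×-2 = 7
C[1][1] = 3×4 + -2×3 = 6
Result: [[2, 19], [7, 6]]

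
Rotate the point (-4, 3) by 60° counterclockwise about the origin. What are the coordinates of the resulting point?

Rotation matrix for 60°: [[cos 60°, -sin 60°], [sin 60°, cos 60°]] ≈ [[0.500000, -0.866025], [0.866025, 0.500000]]
[[0.500000, -0.866025], [0.866025, 0.500000]] × [-4, 3]ᵀ ≈ [-4.5981, -1.9641]ᵀ
Result: (-4.5981, -1.9641)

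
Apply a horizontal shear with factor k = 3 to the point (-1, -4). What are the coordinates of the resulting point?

Shear matrix for horizontal shear with factor k = 3:
[[1, 3], [0, 1]]
Result: (-1, -4) → (-13, -4)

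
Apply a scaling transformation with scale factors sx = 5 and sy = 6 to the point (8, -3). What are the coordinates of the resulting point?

Scaling matrix:
[[5, 0], [0, 6]]
Result: (8 × 5, -3 × 6) = (40, -18)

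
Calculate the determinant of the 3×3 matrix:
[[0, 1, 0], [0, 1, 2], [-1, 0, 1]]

Expansion along first row:
det = 0·det([[1,2],[0,1]]) - 1·det([[0,2],[-1,1]]) + 0·det([[0,1],[-1,0]])
    = 0·(1·1 - 2·0) - 1·(0·1 - 2·-1) + 0·(0·0 - 1·-1)
    = 0·1 - 1·2 + 0·1
    = 0 + -2 + 0 = -2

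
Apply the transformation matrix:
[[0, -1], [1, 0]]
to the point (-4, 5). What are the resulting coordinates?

Matrix multiplication:
[[0, -1], [1, 0]] × [-4, 5]ᵀ
= [(0)(-4) + (-1)(5), (1)(-4) + (0)(5)]ᵀ
= [-5, -4]ᵀ
Result: (-5, -4)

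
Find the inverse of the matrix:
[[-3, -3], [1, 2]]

For [[a,b],[c,d]], inverse = (1/det)·[[d,-b],[-c,a]]
det = (-3)(2) - (-3)(1) = -6 - -3 = -3
Inverse = (1/-3)·[[2, 3], [-1, -3]]
= [[-2/3, -1], [1/3, 1]]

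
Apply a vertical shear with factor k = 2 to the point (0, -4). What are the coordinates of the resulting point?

Shear matrix for vertical shear with factor k = 2:
[[1, 0], [2, 1]]
Result: (0, -4) → (0, -4)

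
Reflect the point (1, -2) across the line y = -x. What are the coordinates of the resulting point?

Reflection across line y = -x: (1, -2) → (2, -1)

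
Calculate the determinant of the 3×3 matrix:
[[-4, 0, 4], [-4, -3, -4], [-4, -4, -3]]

Expansion along first row:
det = -4·det([[-3,-4],[-4,-3]]) - 0·det([[-4,-4],[-4,-3]]) + 4·det([[-4,-3],[-4,-4]])
    = -4·(-3·-3 - -4·-4) - 0·(-4·-3 - -4·-4) + 4·(-4·-4 - -3·-4)
    = -4·-7 - 0·-4 + 4·4
    = 28 + 0 + 16 = 44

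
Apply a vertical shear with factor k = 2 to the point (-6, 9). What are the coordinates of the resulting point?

Shear matrix for vertical shear with factor k = 2:
[[1, 0], [2, 1]]
Result: (-6, 9) → (-6, -3)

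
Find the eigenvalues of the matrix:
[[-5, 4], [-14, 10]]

Characteristic equation: det(A - λI) = 0
λ² - (trace)λ + (det) = 0
trace = -5 + 10 = 5, det = (-5)(10) - (4)(-14) = 6
λ² - (5)λ + (6) = 0
λ = (5 ± √((5)² - 4·(6))) / 2 = (5 ± √1) / 2
Solving: λ = 2, 3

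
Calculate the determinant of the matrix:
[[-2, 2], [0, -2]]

For a 2×2 matrix [[a, b], [c, d]], det = ad - bc
det = (-2)(-2) - (2)(0) = 4 - 0 = 4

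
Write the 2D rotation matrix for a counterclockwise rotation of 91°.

Rotation matrix formula: [[cos θ, -sin θ], [sin θ, cos θ]]
For θ = 91°:
cos(91°) = -0.0175
sin(91°) = 0.9998
Result: [[-0.0175, -0.9998], [0.9998, -0.0175]]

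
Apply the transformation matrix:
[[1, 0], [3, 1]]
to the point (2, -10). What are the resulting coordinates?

Matrix multiplication:
[[1, 0], [3, 1]] × [2, -10]ᵀ
= [(1)(2) + (0)(-10), (3)(2) + (1)(-10)]ᵀ
= [2, -4]ᵀ
Result: (2, -4)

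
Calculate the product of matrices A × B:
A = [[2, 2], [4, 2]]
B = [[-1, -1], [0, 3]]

Matrix multiplication:
C[0][0] = 2×-1 + 2×0 = -2
C[0][1] = 2×-1 + 2×3 = 4
C[1][0] = 4×-1 + 2×0 = -4
C[1][1] = 4×-1 + 2×3 = 2
Result: [[-2, 4], [-4, 2]]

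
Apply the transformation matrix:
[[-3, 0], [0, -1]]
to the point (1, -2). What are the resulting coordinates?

Matrix multiplication:
[[-3, 0], [0, -1]] × [1, -2]ᵀ
= [(-3)(1) + (0)(-2), (0)(1) + (-1)(-2)]ᵀ
= [-3, 2]ᵀ
Result: (-3, 2)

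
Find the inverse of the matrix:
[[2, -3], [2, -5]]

For [[a,b],[c,d]], inverse = (1/det)·[[d,-b],[-c,a]]
det = (2)(-5) - (-3)(2) = -10 - -6 = -4
Inverse = (1/-4)·[[-5, 3], [-2, 2]]
= [[5/4, -3/4], [1/2, -1/2]]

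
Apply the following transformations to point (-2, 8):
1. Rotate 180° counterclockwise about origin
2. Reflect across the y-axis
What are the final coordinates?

Step 1: Rotate 180° → (2, -8)
Step 2: Reflect across y-axis → (-2, -8)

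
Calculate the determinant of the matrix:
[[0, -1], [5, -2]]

For a 2×2 matrix [[a, b], [c, d]], det = ad - bc
det = (0)(-2) - (-1)(5) = 0 - -5 = 5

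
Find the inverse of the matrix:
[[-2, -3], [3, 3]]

For [[a,b],[c,d]], inverse = (1/det)·[[d,-b],[-c,a]]
det = (-2)(3) - (-3)(3) = -6 - -9 = 3
Inverse = (1/3)·[[3, 3], [-3, -2]]
= [[1, 1], [-1, -2/3]]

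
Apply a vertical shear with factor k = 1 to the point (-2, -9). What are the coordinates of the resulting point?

Shear matrix for vertical shear with factor k = 1:
[[1, 0], [1, 1]]
Result: (-2, -9) → (-2, -11)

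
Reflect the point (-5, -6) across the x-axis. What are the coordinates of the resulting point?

Reflection across x-axis: (-5, -6) → (-5, 6)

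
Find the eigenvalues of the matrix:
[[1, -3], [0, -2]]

Characteristic equation: det(A - λI) = 0
λ² - (trace)λ + (det) = 0
trace = 1 + -2 = -1, det = (1)(-2) - (-3)(0) = -2
λ² - (-1)λ + (-2) = 0
λ = (-1 ± √((-1)² - 4·(-2))) / 2 = (-1 ± √9) / 2
Solving: λ = -2, 1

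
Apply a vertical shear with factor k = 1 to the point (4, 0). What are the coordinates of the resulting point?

Shear matrix for vertical shear with factor k = 1:
[[1, 0], [1, 1]]
Result: (4, 0) → (4, 4)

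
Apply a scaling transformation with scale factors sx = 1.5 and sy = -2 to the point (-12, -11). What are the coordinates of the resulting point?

Scaling matrix:
[[1.50, 0], [0, -2]]
Result: (-12 × 1.5, -11 × -2) = (-18, 22)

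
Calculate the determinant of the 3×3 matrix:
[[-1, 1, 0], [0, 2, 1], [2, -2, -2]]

Expansion along first row:
det = -1·det([[2,1],[-2,-2]]) - 1·det([[0,1],[2,-2]]) + 0·det([[0,2],[2,-2]])
    = -1·(2·-2 - 1·-2) - 1·(0·-2 - 1·2) + 0·(0·-2 - 2·2)
    = -1·-2 - 1·-2 + 0·-4
    = 2 + 2 + 0 = 4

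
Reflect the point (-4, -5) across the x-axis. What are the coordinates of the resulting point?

Reflection across x-axis: (-4, -5) → (-4, 5)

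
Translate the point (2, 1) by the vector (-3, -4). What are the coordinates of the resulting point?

Translation by (-3, -4) (homogeneous matrix [[1, 0, -3], [0, 1, -4], [0, 0, 1]]):
x' = 2 + -3 = -1
y' = 1 + -4 = -3
Result: (-1, -3)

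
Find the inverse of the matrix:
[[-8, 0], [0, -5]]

For [[a,b],[c,d]], inverse = (1/det)·[[d,-b],[-c,a]]
det = (-8)(-5) - (0)(0) = 40 - 0 = 40
Inverse = (1/40)·[[-5, 0], [0, -8]]
= [[-1/8, 0], [0, -1/5]]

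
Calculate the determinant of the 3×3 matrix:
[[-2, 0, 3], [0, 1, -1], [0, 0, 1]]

Expansion along first row:
det = -2·det([[1,-1],[0,1]]) - 0·det([[0,-1],[0,1]]) + 3·det([[0,1],[0,0]])
    = -2·(1·1 - -1·0) - 0·(0·1 - -1·0) + 3·(0·0 - 1·0)
    = -2·1 - 0·0 + 3·0
    = -2 + 0 + 0 = -2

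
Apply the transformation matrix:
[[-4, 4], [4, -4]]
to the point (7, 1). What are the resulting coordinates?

Matrix multiplication:
[[-4, 4], [4, -4]] × [7, 1]ᵀ
= [(-4)(7) + (4)(1), (4)(7) + (-4)(1)]ᵀ
= [-24, 24]ᵀ
Result: (-24, 24)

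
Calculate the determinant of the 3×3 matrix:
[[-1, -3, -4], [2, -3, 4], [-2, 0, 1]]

Expansion along first row:
det = -1·det([[-3,4],[0,1]]) - -3·det([[2,4],[-2,1]]) + -4·det([[2,-3],[-2,0]])
    = -1·(-3·1 - 4·0) - -3·(2·1 - 4·-2) + -4·(2·0 - -3·-2)
    = -1·-3 - -3·10 + -4·-6
    = 3 + 30 + 24 = 57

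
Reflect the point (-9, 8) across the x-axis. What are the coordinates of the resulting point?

Reflection across x-axis: (-9, 8) → (-9, -8)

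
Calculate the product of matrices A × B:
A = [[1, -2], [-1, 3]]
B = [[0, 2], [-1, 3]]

Matrix multiplication:
C[0][0] = 1×0 + -2×-1 = 2
C[0][1] = 1×2 + -2×3 = -4
C[1][0] = -1×0 + 3×-1 = -3
C[1][1] = -1×2 + 3×3 = 7
Result: [[2, -4], [-3, 7]]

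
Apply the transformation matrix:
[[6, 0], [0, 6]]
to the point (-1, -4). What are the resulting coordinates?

Matrix multiplication:
[[6, 0], [0, 6]] × [-1, -4]ᵀ
= [(6)(-1) + (0)(-4), (0)(-1) + (6)(-4)]ᵀ
= [-6, -24]ᵀ
Result: (-6, -24)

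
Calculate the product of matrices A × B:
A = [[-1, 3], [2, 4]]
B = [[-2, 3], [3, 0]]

Matrix multiplication:
C[0][0] = -1×-2 + 3×3 = 11
C[0][1] = -1×3 + 3×0 = -3
C[1][0] = 2×-2 + 4×3 = 8
C[1][1] = 2×3 + 4×0 = 6
Result: [[11, -3], [8, 6]]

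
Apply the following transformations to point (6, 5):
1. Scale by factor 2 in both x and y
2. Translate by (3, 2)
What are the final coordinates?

Step 1: Scale (6, 5) by 2 → (12, 10)
Step 2: Translate by (3, 2) → (15, 12)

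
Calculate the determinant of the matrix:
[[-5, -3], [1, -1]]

For a 2×2 matrix [[a, b], [c, d]], det = ad - bc
det = (-5)(-1) - (-3)(1) = 5 - -3 = 8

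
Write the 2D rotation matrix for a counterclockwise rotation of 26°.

Rotation matrix formula: [[cos θ, -sin θ], [sin θ, cos θ]]
For θ = 26°:
cos(26°) = 0.8988
sin(26°) = 0.4384
Result: [[0.8988, -0.4384], [0.4384, 0.8988]]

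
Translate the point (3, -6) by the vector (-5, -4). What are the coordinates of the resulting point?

Translation by (-5, -4) (homogeneous matrix [[1, 0, -5], [0, 1, -4], [0, 0, 1]]):
x' = 3 + -5 = -2
y' = -6 + -4 = -10
Result: (-2, -10)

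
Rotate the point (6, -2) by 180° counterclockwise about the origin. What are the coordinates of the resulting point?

Rotation matrix for 180°: [[cos 180°, -sin 180°], [sin 180°, cos 180°]] = [[-1, 0], [0, -1]]
[[-1, 0], [0, -1]] × [6, -2]ᵀ = [-6, 2]ᵀ
Result: (-6, 2)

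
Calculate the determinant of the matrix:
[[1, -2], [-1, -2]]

For a 2×2 matrix [[a, b], [c, d]], det = ad - bc
det = (1)(-2) - (-2)(-1) = -2 - 2 = -4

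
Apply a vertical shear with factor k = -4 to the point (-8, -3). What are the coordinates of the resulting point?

Shear matrix for vertical shear with factor k = -4:
[[1, 0], [-4, 1]]
Result: (-8, -3) → (-8, 29)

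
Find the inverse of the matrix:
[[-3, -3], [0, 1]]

For [[a,b],[c,d]], inverse = (1/det)·[[d,-b],[-c,a]]
det = (-3)(1) - (-3)(0) = -3 - 0 = -3
Inverse = (1/-3)·[[1, 3], [0, -3]]
= [[-1/3, -1], [0, 1]]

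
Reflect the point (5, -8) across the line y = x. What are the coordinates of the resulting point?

Reflection across line y = x: (5, -8) → (-8, 5)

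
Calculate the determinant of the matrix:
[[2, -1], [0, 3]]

For a 2×2 matrix [[a, b], [c, d]], det = ad - bc
det = (2)(3) - (-1)(0) = 6 - 0 = 6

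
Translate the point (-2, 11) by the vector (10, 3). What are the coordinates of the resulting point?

Translation by (10, 3) (homogeneous matrix [[1, 0, 10], [0, 1, 3], [0, 0, 1]]):
x' = -2 + 10 = 8
y' = 11 + 3 = 14
Result: (8, 14)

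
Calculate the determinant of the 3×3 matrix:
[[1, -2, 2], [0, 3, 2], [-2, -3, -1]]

Expansion along first row:
det = 1·det([[3,2],[-3,-1]]) - -2·det([[0,2],[-2,-1]]) + 2·det([[0,3],[-2,-3]])
    = 1·(3·-1 - 2·-3) - -2·(0·-1 - 2·-2) + 2·(0·-3 - 3·-2)
    = 1·3 - -2·4 + 2·6
    = 3 + 8 + 12 = 23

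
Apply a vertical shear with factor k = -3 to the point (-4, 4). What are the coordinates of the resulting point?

Shear matrix for vertical shear with factor k = -3:
[[1, 0], [-3, 1]]
Result: (-4, 4) → (-4, 16)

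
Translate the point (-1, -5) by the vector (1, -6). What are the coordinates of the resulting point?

Translation by (1, -6) (homogeneous matrix [[1, 0, 1], [0, 1, -6], [0, 0, 1]]):
x' = -1 + 1 = 0
y' = -5 + -6 = -11
Result: (0, -11)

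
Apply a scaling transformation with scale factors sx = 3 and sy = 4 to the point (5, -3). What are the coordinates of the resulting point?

Scaling matrix:
[[3, 0], [0, 4]]
Result: (5 × 3, -3 × 4) = (15, -12)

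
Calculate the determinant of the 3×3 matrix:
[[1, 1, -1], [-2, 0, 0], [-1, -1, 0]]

Expansion along first row:
det = 1·det([[0,0],[-1,0]]) - 1·det([[-2,0],[-1,0]]) + -1·det([[-2,0],[-1,-1]])
    = 1·(0·0 - 0·-1) - 1·(-2·0 - 0·-1) + -1·(-2·-1 - 0·-1)
    = 1·0 - 1·0 + -1·2
    = 0 + 0 + -2 = -2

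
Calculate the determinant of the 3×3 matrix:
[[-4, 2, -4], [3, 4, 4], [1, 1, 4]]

Expansion along first row:
det = -4·det([[4,4],[1,4]]) - 2·det([[3,4],[1,4]]) + -4·det([[3,4],[1,1]])
    = -4·(4·4 - 4·1) - 2·(3·4 - 4·1) + -4·(3·1 - 4·1)
    = -4·12 - 2·8 + -4·-1
    = -48 + -16 + 4 = -60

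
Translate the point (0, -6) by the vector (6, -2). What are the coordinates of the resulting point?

Translation by (6, -2) (homogeneous matrix [[1, 0, 6], [0, 1, -2], [0, 0, 1]]):
x' = 0 + 6 = 6
y' = -6 + -2 = -8
Result: (6, -8)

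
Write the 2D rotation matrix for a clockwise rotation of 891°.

Rotation matrix formula: [[cos θ, -sin θ], [sin θ, cos θ]]
A clockwise rotation by 891° is equivalent to a counterclockwise rotation by -891°.
For θ = -891°:
cos(-891°) = -0.9877
sin(-891°) = -0.1564
Result: [[-0.9877, 0.1564], [-0.1564, -0.9877]]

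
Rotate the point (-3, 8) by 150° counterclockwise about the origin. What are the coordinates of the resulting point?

Rotation matrix for 150°: [[cos 150°, -sin 150°], [sin 150°, cos 150°]] ≈ [[-0.866025, -0.500000], [0.500000, -0.866025]]
[[-0.866025, -0.500000], [0.500000, -0.866025]] × [-3, 8]ᵀ ≈ [-1.4019, -8.4282]ᵀ
Result: (-1.4019, -8.4282)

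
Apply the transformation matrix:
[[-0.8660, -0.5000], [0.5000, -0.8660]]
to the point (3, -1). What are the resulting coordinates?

Matrix multiplication:
[[-0.8660, -0.5000], [0.5000, -0.8660]] × [3, -1]ᵀ
= [(-0.8660)(3) + (-0.5000)(-1), (0.5000)(3) + (-0.8660)(-1)]ᵀ
= [-2.0980, 2.3660]ᵀ
Result: (-2.0980, 2.3660)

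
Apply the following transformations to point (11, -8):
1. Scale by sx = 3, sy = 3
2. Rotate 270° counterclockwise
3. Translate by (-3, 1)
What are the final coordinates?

Step 1: Scale → (33, -24)
Step 2: Rotate 270° → (-24, -33)
Step 3: Translate → (-27, -32)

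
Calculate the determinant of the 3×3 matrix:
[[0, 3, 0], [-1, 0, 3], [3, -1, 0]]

Expansion along first row:
det = 0·det([[0,3],[-1,0]]) - 3·det([[-1,3],[3,0]]) + 0·det([[-1,0],[3,-1]])
    = 0·(0·0 - 3·-1) - 3·(-1·0 - 3·3) + 0·(-1·-1 - 0·3)
    = 0·3 - 3·-9 + 0·1
    = 0 + 27 + 0 = 27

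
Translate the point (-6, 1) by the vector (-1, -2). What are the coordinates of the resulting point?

Translation by (-1, -2) (homogeneous matrix [[1, 0, -1], [0, 1, -2], [0, 0, 1]]):
x' = -6 + -1 = -7
y' = 1 + -2 = -1
Result: (-7, -1)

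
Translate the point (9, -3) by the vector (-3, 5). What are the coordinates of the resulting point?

Translation by (-3, 5) (homogeneous matrix [[1, 0, -3], [0, 1, 5], [0, 0, 1]]):
x' = 9 + -3 = 6
y' = -3 + 5 = 2
Result: (6, 2)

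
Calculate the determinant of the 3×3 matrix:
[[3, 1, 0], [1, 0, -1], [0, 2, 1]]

Expansion along first row:
det = 3·det([[0,-1],[2,1]]) - 1·det([[1,-1],[0,1]]) + 0·det([[1,0],[0,2]])
    = 3·(0·1 - -1·2) - 1·(1·1 - -1·0) + 0·(1·2 - 0·0)
    = 3·2 - 1·1 + 0·2
    = 6 + -1 + 0 = 5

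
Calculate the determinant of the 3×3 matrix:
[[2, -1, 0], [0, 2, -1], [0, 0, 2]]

Expansion along first row:
det = 2·det([[2,-1],[0,2]]) - -1·det([[0,-1],[0,2]]) + 0·det([[0,2],[0,0]])
    = 2·(2·2 - -1·0) - -1·(0·2 - -1·0) + 0·(0·0 - 2·0)
    = 2·4 - -1·0 + 0·0
    = 8 + 0 + 0 = 8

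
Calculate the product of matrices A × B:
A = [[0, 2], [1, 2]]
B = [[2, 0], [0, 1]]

Matrix multiplication:
C[0][0] = 0×2 + 2×0 = 0
C[0][1] = 0×0 + 2×1 = 2
C[1][0] = 1×2 + 2×0 = 2
C[1][1] = 1×0 + 2×1 = 2
Result: [[0, 2], [2, 2]]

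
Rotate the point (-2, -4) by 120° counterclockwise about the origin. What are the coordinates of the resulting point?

Rotation matrix for 120°: [[cos 120°, -sin 120°], [sin 120°, cos 120°]] ≈ [[-0.500000, -0.866025], [0.866025, -0.500000]]
[[-0.500000, -0.866025], [0.866025, -0.500000]] × [-2, -4]ᵀ ≈ [4.4641, 0.2679]ᵀ
Result: (4.4641, 0.2679)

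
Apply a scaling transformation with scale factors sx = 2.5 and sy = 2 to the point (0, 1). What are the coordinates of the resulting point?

Scaling matrix:
[[2.50, 0], [0, 2]]
Result: (0 × 2.5, 1 × 2) = (0, 2)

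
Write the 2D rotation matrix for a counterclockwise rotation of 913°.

Rotation matrix formula: [[cos θ, -sin θ], [sin θ, cos θ]]
For θ = 913°:
cos(913°) = -0.9744
sin(913°) = -0.2250
Result: [[-0.9744, 0.2250], [-0.2250, -0.9744]]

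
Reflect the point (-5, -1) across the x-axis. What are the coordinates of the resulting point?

Reflection across x-axis: (-5, -1) → (-5, 1)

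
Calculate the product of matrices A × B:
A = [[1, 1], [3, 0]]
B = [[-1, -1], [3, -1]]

Matrix multiplication:
C[0][0] = 1×-1 + 1×3 = 2
C[0][1] = 1×-1 + 1×-1 = -2
C[1][0] = 3×-1 + 0×3 = -3
C[1][1] = 3×-1 + 0×-1 = -3
Result: [[2, -2], [-3, -3]]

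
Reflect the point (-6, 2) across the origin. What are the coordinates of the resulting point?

Reflection across origin: (-6, 2) → (6, -2)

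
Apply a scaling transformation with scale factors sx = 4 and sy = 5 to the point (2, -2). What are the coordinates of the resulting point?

Scaling matrix:
[[4, 0], [0, 5]]
Result: (2 × 4, -2 × 5) = (8, -10)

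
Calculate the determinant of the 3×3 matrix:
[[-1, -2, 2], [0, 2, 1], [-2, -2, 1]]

Expansion along first row:
det = -1·det([[2,1],[-2,1]]) - -2·det([[0,1],[-2,1]]) + 2·det([[0,2],[-2,-2]])
    = -1·(2·1 - 1·-2) - -2·(0·1 - 1·-2) + 2·(0·-2 - 2·-2)
    = -1·4 - -2·2 + 2·4
    = -4 + 4 + 8 = 8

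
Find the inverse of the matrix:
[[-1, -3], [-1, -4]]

For [[a,b],[c,d]], inverse = (1/det)·[[d,-b],[-c,a]]
det = (-1)(-4) - (-3)(-1) = 4 - 3 = 1
Inverse = [[-4, 3], [1, -1]]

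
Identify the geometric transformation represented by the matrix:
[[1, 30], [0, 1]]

This matrix represents: horizontal shear with factor 30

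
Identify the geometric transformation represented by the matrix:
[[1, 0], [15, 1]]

This matrix represents: vertical shear with factor 15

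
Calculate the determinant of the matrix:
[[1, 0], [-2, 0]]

For a 2×2 matrix [[a, b], [c, d]], det = ad - bc
det = (1)(0) - (0)(-2) = 0 - 0 = 0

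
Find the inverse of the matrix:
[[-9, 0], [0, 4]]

For [[a,b],[c,d]], inverse = (1/det)·[[d,-b],[-c,a]]
det = (-9)(4) - (0)(0) = -36 - 0 = -36
Inverse = (1/-36)·[[4, 0], [0, -9]]
= [[-1/9, 0], [0, 1/4]]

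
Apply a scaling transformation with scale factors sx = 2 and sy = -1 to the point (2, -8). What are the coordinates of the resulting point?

Scaling matrix:
[[2, 0], [0, -1]]
Result: (2 × 2, -8 × -1) = (4, 8)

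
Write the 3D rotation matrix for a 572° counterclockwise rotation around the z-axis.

Rotation matrix for counterclockwise 572° around z-axis:
cos(572°) = -0.8480, sin(572°) = -0.5299
Result: [[-0.8480, 0.5299, 0], [-0.5299, -0.8480, 0], [0, 0, 1]]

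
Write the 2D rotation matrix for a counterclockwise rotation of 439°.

Rotation matrix formula: [[cos θ, -sin θ], [sin θ, cos θ]]
For θ = 439°:
cos(439°) = 0.1908
sin(439°) = 0.9816
Result: [[0.1908, -0.9816], [0.9816, 0.1908]]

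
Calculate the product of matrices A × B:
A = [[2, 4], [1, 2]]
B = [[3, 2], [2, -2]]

Matrix multiplication:
C[0][0] = 2×3 + 4×2 = 14
C[0][1] = 2×2 + 4×-2 = -4
C[1][0] = 1×3 + 2×2 = 7
C[1][1] = 1×2 + 2×-2 = -2
Result: [[14, -4], [7, -2]]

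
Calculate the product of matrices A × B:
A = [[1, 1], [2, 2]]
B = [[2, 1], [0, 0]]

Matrix multiplication:
C[0][0] = 1×2 + 1×0 = 2
C[0][1] = 1×1 + 1×0 = 1
C[1][0] = 2×2 + 2×0 = 4
C[1][1] = 2×1 + 2×0 = 2
Result: [[2, 1], [4, 2]]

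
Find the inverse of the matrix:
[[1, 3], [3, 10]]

For [[a,b],[c,d]], inverse = (1/det)·[[d,-b],[-c,a]]
det = (1)(10) - (3)(3) = 10 - 9 = 1
Inverse = [[10, -3], [-3, 1]]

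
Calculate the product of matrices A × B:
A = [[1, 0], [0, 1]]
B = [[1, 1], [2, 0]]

Matrix multiplication:
C[0][0] = 1×1 + 0×2 = 1
C[0][1] = 1×1 + 0×0 = 1
C[1][0] = 0×1 + 1×2 = 2
C[1][1] = 0×1 + 1×0 = 0
Result: [[1, 1], [2, 0]]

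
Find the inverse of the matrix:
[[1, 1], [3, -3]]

For [[a,b],[c,d]], inverse = (1/det)·[[d,-b],[-c,a]]
det = (1)(-3) - (1)(3) = -3 - 3 = -6
Inverse = (1/-6)·[[-3, -1], [-3, 1]]
= [[1/2, 1/6], [1/2, -1/6]]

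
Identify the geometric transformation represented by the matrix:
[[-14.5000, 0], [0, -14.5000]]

This matrix represents: uniform scaling by factor -14.5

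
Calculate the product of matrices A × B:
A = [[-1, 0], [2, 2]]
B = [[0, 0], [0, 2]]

Matrix multiplication:
C[0][0] = -1×0 + 0×0 = 0
C[0][1] = -1×0 + 0×2 = 0
C[1][0] = 2×0 + 2×0 = 0
C[1][1] = 2×0 + 2×2 = 4
Result: [[0, 0], [0, 4]]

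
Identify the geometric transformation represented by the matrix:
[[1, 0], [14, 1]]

This matrix represents: vertical shear with factor 14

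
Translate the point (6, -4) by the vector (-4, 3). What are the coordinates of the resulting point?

Translation by (-4, 3) (homogeneous matrix [[1, 0, -4], [0, 1, 3], [0, 0, 1]]):
x' = 6 + -4 = 2
y' = -4 + 3 = -1
Result: (2, -1)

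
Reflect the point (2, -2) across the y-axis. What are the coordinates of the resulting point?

Reflection across y-axis: (2, -2) → (-2, -2)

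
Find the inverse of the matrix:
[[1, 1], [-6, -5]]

For [[a,b],[c,d]], inverse = (1/det)·[[d,-b],[-c,a]]
det = (1)(-5) - (1)(-6) = -5 - -6 = 1
Inverse = [[-5, -1], [6, 1]]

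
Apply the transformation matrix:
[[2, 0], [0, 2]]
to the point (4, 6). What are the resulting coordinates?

Matrix multiplication:
[[2, 0], [0, 2]] × [4, 6]ᵀ
= [(2)(4) + (0)(6), (0)(4) + (2)(6)]ᵀ
= [8, 12]ᵀ
Result: (8, 12)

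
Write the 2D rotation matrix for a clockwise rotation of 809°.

Rotation matrix formula: [[cos θ, -sin θ], [sin θ, cos θ]]
A clockwise rotation by 809° is equivalent to a counterclockwise rotation by -809°.
For θ = -809°:
cos(-809°) = 0.0175
sin(-809°) = -0.9998
Result: [[0.0175, 0.9998], [-0.9998, 0.0175]]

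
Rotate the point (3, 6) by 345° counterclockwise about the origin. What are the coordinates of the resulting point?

Rotation matrix for 345°: [[cos 345°, -sin 345°], [sin 345°, cos 345°]] ≈ [[0.965926, 0.258819], [-0.258819, 0.965926]]
[[0.965926, 0.258819], [-0.258819, 0.965926]] × [3, 6]ᵀ ≈ [4.4507, 5.0191]ᵀ
Result: (4.4507, 5.0191)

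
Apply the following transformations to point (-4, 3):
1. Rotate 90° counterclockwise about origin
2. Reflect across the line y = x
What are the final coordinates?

Step 1: Rotate 90° → (-3, -4)
Step 2: Reflect across line y = x → (-4, -3)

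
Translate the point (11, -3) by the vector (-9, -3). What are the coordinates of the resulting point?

Translation by (-9, -3) (homogeneous matrix [[1, 0, -9], [0, 1, -3], [0, 0, 1]]):
x' = 11 + -9 = 2
y' = -3 + -3 = -6
Result: (2, -6)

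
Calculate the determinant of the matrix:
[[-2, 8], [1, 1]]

For a 2×2 matrix [[a, b], [c, d]], det = ad - bc
det = (-2)(1) - (8)(1) = -2 - 8 = -10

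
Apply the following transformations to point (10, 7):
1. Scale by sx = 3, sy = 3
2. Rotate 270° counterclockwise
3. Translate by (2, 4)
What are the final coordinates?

Step 1: Scale → (30, 21)
Step 2: Rotate 270° → (21, -30)
Step 3: Translate → (23, -26)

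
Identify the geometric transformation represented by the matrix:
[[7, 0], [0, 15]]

This matrix represents: non-uniform scaling by sx = 7, sy = 15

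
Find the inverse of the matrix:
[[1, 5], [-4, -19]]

For [[a,b],[c,d]], inverse = (1/det)·[[d,-b],[-c,a]]
det = (1)(-19) - (5)(-4) = -19 - -20 = 1
Inverse = [[-19, -5], [4, 1]]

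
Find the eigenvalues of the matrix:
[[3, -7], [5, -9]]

Characteristic equation: det(A - λI) = 0
λ² - (trace)λ + (det) = 0
trace = 3 + -9 = -6, det = (3)(-9) - (-7)(5) = 8
λ² - (-6)λ + (8) = 0
λ = (-6 ± √((-6)² - 4·(8))) / 2 = (-6 ± √4) / 2
Solving: λ = -4, -2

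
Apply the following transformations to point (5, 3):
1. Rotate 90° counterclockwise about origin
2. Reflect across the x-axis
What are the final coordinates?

Step 1: Rotate 90° → (-3, 5)
Step 2: Reflect across x-axis → (-3, -5)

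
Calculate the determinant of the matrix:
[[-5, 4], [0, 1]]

For a 2×2 matrix [[a, b], [c, d]], det = ad - bc
det = (-5)(1) - (4)(0) = -5 - 0 = -5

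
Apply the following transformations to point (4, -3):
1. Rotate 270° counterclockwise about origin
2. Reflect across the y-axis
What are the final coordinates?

Step 1: Rotate 270° → (-3, -4)
Step 2: Reflect across y-axis → (3, -4)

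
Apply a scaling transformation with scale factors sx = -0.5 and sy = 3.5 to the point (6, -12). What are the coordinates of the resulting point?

Scaling matrix:
[[-0.50, 0], [0, 3.50]]
Result: (6 × -0.5, -12 × 3.5) = (-3, -42)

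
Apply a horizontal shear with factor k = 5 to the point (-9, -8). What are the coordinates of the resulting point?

Shear matrix for horizontal shear with factor k = 5:
[[1, 5], [0, 1]]
Result: (-9, -8) → (-49, -8)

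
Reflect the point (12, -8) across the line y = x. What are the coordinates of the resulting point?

Reflection across line y = x: (12, -8) → (-8, 12)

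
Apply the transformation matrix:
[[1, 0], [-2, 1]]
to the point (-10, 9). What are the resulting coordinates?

Matrix multiplication:
[[1, 0], [-2, 1]] × [-10, 9]ᵀ
= [(1)(-10) + (0)(9), (-2)(-10) + (1)(9)]ᵀ
= [-10, 29]ᵀ
Result: (-10, 29)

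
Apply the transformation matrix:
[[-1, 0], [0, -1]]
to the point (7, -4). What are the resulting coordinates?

Matrix multiplication:
[[-1, 0], [0, -1]] × [7, -4]ᵀ
= [(-1)(7) + (0)(-4), (0)(7) + (-1)(-4)]ᵀ
= [-7, 4]ᵀ
Result: (-7, 4)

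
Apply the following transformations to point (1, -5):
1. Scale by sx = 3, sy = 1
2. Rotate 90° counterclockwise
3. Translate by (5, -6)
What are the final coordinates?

Step 1: Scale → (3, -5)
Step 2: Rotate 90° → (5, 3)
Step 3: Translate → (10, -3)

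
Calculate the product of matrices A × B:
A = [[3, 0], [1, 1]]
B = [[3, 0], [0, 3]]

Matrix multiplication:
C[0][0] = 3×3 + 0×0 = 9
C[0][1] = 3×0 + 0×3 = 0
C[1][0] = 1×3 + 1×0 = 3
C[1][1] = 1×0 + 1×3 = 3
Result: [[9, 0], [3, 3]]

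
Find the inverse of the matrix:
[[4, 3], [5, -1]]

For [[a,b],[c,d]], inverse = (1/det)·[[d,-b],[-c,a]]
det = (4)(-1) - (3)(5) = -4 - 15 = -19
Inverse = (1/-19)·[[-1, -3], [-5, 4]]
= [[1/19, 3/19], [5/19, -4/19]]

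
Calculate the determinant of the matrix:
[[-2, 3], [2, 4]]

For a 2×2 matrix [[a, b], [c, d]], det = ad - bc
det = (-2)(4) - (3)(2) = -8 - 6 = -14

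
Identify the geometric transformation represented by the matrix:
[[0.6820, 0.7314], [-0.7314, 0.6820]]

This matrix represents: rotation by 313° counterclockwise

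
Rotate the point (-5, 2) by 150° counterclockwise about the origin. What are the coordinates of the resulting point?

Rotation matrix for 150°: [[cos 150°, -sin 150°], [sin 150°, cos 150°]] ≈ [[-0.866025, -0.500000], [0.500000, -0.866025]]
[[-0.866025, -0.500000], [0.500000, -0.866025]] × [-5, 2]ᵀ ≈ [3.3301, -4.2321]ᵀ
Result: (3.3301, -4.2321)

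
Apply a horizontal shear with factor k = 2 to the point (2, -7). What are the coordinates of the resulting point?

Shear matrix for horizontal shear with factor k = 2:
[[1, 2], [0, 1]]
Result: (2, -7) → (-12, -7)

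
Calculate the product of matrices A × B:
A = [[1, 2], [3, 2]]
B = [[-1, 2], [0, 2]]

Matrix multiplication:
C[0][0] = 1×-1 + 2×0 = -1
C[0][1] = 1×2 + 2×2 = 6
C[1][0] = 3×-1 + 2×0 = -3
C[1][1] = 3×2 + 2×2 = 10
Result: [[-1, 6], [-3, 10]]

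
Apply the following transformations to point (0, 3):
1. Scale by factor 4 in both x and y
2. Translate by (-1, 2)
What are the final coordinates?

Step 1: Scale (0, 3) by 4 → (0, 12)
Step 2: Translate by (-1, 2) → (-1, 14)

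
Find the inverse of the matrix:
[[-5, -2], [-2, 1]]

For [[a,b],[c,d]], inverse = (1/det)·[[d,-b],[-c,a]]
det = (-5)(1) - (-2)(-2) = -5 - 4 = -9
Inverse = (1/-9)·[[1, 2], [2, -5]]
= [[-1/9, -2/9], [-2/9, 5/9]]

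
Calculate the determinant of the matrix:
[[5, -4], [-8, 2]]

For a 2×2 matrix [[a, b], [c, d]], det = ad - bc
det = (5)(2) - (-4)(-8) = 10 - 32 = -22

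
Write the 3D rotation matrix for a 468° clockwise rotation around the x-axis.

Rotation matrix for clockwise 468° around x-axis:
A clockwise rotation by 468° is a counterclockwise rotation by -468°.
cos(-468°) = -0.3090, sin(-468°) = -0.9511
Result: [[1, 0, 0], [0, -0.3090, 0.9511], [0, -0.9511, -0.3090]]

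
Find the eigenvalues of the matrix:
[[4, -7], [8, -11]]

Characteristic equation: det(A - λI) = 0
λ² - (trace)λ + (det) = 0
trace = 4 + -11 = -7, det = (4)(-11) - (-7)(8) = 12
λ² - (-7)λ + (12) = 0
λ = (-7 ± √((-7)² - 4·(12))) / 2 = (-7 ± √1) / 2
Solving: λ = -4, -3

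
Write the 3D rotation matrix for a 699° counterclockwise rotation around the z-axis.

Rotation matrix for counterclockwise 699° around z-axis:
cos(699°) = 0.9336, sin(699°) = -0.3584
Result: [[0.9336, 0.3584, 0], [-0.3584, 0.9336, 0], [0, 0, 1]]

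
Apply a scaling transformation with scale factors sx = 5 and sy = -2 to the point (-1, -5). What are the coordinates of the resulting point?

Scaling matrix:
[[5, 0], [0, -2]]
Result: (-1 × 5, -5 × -2) = (-5, 10)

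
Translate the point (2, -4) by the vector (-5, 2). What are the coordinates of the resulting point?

Translation by (-5, 2) (homogeneous matrix [[1, 0, -5], [0, 1, 2], [0, 0, 1]]):
x' = 2 + -5 = -3
y' = -4 + 2 = -2
Result: (-3, -2)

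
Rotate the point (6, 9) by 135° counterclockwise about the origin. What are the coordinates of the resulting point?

Rotation matrix for 135°: [[cos 135°, -sin 135°], [sin 135°, cos 135°]] ≈ [[-0.707107, -0.707107], [0.707107, -0.707107]]
[[-0.707107, -0.707107], [0.707107, -0.707107]] × [6, 9]ᵀ ≈ [-10.6066, -2.1213]ᵀ
Result: (-10.6066, -2.1213)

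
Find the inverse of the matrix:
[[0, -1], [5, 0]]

For [[a,b],[c,d]], inverse = (1/det)·[[d,-b],[-c,a]]
det = (0)(0) - (-1)(5) = 0 - -5 = 5
Inverse = (1/5)·[[0, 1], [-5, 0]]
= [[0, 1/5], [-1, 0]]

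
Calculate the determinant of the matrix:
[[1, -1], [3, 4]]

For a 2×2 matrix [[a, b], [c, d]], det = ad - bc
det = (1)(4) - (-1)(3) = 4 - -3 = 7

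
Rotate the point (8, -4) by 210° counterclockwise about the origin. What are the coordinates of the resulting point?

Rotation matrix for 210°: [[cos 210°, -sin 210°], [sin 210°, cos 210°]] ≈ [[-0.866025, 0.500000], [-0.500000, -0.866025]]
[[-0.866025, 0.500000], [-0.500000, -0.866025]] × [8, -4]ᵀ ≈ [-8.9282, -0.5359]ᵀ
Result: (-8.9282, -0.5359)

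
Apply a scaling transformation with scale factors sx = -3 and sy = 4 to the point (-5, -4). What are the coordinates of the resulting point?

Scaling matrix:
[[-3, 0], [0, 4]]
Result: (-5 × -3, -4 × 4) = (15, -16)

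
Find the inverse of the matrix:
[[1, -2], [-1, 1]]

For [[a,b],[c,d]], inverse = (1/det)·[[d,-b],[-c,a]]
det = (1)(1) - (-2)(-1) = 1 - 2 = -1
Inverse = (1/-1)·[[1, 2], [1, 1]]
= [[-1, -2], [-1, -1]]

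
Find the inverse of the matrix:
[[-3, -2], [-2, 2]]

For [[a,b],[c,d]], inverse = (1/det)·[[d,-b],[-c,a]]
det = (-3)(2) - (-2)(-2) = -6 - 4 = -10
Inverse = (1/-10)·[[2, 2], [2, -3]]
= [[-1/5, -1/5], [-1/5, 3/10]]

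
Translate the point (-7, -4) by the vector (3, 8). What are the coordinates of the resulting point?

Translation by (3, 8) (homogeneous matrix [[1, 0, 3], [0, 1, 8], [0, 0, 1]]):
x' = -7 + 3 = -4
y' = -4 + 8 = 4
Result: (-4, 4)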